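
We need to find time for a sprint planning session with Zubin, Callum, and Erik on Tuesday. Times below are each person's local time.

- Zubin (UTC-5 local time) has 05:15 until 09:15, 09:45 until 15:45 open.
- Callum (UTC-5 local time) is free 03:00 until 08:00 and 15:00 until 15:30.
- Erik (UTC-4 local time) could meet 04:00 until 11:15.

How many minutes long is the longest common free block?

165

Zubin in UTC: 10:15-14:15, 14:45-20:45 (add 5h to convert from UTC-5).
Callum in UTC: 08:00-13:00, 20:00-20:30 (add 5h to convert from UTC-5).
Erik in UTC: 08:00-15:15 (add 4h to convert from UTC-4).
Zubin ∩ Callum: 10:15-13:00, 20:00-20:30.
Zubin ∩ Callum ∩ Erik: 10:15-13:00.
So the common availability across everyone is 10:15-13:00.
The longest is 10:15-13:00 at 165 minutes.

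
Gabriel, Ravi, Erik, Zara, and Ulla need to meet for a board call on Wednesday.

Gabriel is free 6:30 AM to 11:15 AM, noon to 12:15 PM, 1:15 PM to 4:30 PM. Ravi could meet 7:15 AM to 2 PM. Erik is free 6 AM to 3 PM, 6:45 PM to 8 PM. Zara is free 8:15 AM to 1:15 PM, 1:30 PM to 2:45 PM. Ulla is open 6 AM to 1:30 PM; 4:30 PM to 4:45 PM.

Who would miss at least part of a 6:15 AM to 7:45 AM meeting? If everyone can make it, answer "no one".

Gabriel, Ravi, Zara

Gabriel: not fully free for 06:15-07:45. Ravi: not fully free for 06:15-07:45. Erik: free for 06:15-07:45. Zara: not fully free for 06:15-07:45. Ulla: free for 06:15-07:45.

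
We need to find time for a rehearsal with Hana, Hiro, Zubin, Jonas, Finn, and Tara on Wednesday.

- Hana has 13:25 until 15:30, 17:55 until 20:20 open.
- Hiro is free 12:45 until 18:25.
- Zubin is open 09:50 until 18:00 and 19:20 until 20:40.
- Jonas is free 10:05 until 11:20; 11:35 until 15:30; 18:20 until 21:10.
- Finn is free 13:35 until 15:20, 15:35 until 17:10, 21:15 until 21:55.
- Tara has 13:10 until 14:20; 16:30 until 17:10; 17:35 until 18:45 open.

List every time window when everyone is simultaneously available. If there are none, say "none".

13:35-14:20

Hana ∩ Hiro: 13:25-15:30, 17:55-18:25.
Hana ∩ Hiro ∩ Zubin: 13:25-15:30, 17:55-18:00.
Hana ∩ Hiro ∩ Zubin ∩ Jonas: 13:25-15:30.
Hana ∩ Hiro ∩ Zubin ∩ Jonas ∩ Finn: 13:35-15:20.
Hana ∩ Hiro ∩ Zubin ∩ Jonas ∩ Finn ∩ Tara: 13:35-14:20.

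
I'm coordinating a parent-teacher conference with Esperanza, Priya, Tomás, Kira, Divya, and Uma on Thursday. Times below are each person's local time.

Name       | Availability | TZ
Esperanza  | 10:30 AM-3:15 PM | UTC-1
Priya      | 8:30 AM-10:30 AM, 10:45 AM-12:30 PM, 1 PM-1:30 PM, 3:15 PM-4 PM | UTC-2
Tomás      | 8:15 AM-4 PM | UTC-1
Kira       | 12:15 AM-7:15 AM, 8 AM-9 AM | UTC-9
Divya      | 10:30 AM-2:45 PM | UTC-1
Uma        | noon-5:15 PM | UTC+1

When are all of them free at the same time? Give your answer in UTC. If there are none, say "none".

11:30-12:30, 12:45-14:30, 15:00-15:30

Esperanza in UTC: 11:30-16:15 (add 1h to convert from UTC-1).
Priya in UTC: 10:30-12:30, 12:45-14:30, 15:00-15:30, 17:15-18:00 (add 2h to convert from UTC-2).
Tomás in UTC: 09:15-17:00 (add 1h to convert from UTC-1).
Kira in UTC: 09:15-16:15, 17:00-18:00 (add 9h to convert from UTC-9).
Divya in UTC: 11:30-15:45 (add 1h to convert from UTC-1).
Uma in UTC: 11:00-16:15 (subtract 1h to convert from UTC+1).
Esperanza ∩ Priya: 11:30-12:30, 12:45-14:30, 15:00-15:30.
Esperanza ∩ Priya ∩ Tomás: 11:30-12:30, 12:45-14:30, 15:00-15:30.
Esperanza ∩ Priya ∩ Tomás ∩ Kira: 11:30-12:30, 12:45-14:30, 15:00-15:30.
Esperanza ∩ Priya ∩ Tomás ∩ Kira ∩ Divya: 11:30-12:30, 12:45-14:30, 15:00-15:30.
Esperanza ∩ Priya ∩ Tomás ∩ Kira ∩ Divya ∩ Uma: 11:30-12:30, 12:45-14:30, 15:00-15:30.
Those are the intersection windows.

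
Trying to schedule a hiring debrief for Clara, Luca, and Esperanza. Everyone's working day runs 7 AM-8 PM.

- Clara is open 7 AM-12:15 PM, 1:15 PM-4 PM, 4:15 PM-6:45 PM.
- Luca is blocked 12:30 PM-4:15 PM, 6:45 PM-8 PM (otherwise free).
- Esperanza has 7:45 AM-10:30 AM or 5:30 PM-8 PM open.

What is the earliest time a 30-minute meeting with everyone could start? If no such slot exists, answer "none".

07:45

Clara free: 07:00-12:15, 13:15-16:00, 16:15-18:45.
Luca free: 07:00-12:30, 16:15-18:45 (invert busy blocks within the working day).
Esperanza free: 07:45-10:30, 17:30-20:00.
Clara ∩ Luca: 07:00-12:15, 16:15-18:45.
Clara ∩ Luca ∩ Esperanza: 07:45-10:30, 17:30-18:45.
The first common window of at least 30 minutes is 07:45-10:30, so the earliest start is 07:45.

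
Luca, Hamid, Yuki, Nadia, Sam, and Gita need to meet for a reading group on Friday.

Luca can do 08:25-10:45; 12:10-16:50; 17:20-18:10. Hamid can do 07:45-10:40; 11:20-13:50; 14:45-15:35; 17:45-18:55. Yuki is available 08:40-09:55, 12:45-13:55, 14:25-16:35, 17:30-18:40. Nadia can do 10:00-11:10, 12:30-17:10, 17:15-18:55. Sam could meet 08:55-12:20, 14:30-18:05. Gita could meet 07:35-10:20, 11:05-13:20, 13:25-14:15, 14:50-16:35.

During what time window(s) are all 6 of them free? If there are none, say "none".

Luca ∩ Hamid: 08:25-10:40, 12:10-13:50, 14:45-15:35, 17:45-18:10.
Luca ∩ Hamid ∩ Yuki: 08:40-09:55, 12:45-13:50, 14:45-15:35, 17:45-18:10.
Luca ∩ Hamid ∩ Yuki ∩ Nadia: 12:45-13:50, 14:45-15:35, 17:45-18:10.
Luca ∩ Hamid ∩ Yuki ∩ Nadia ∩ Sam: 14:45-15:35, 17:45-18:05.
Luca ∩ Hamid ∩ Yuki ∩ Nadia ∩ Sam ∩ Gita: 14:50-15:35.

14:50-15:35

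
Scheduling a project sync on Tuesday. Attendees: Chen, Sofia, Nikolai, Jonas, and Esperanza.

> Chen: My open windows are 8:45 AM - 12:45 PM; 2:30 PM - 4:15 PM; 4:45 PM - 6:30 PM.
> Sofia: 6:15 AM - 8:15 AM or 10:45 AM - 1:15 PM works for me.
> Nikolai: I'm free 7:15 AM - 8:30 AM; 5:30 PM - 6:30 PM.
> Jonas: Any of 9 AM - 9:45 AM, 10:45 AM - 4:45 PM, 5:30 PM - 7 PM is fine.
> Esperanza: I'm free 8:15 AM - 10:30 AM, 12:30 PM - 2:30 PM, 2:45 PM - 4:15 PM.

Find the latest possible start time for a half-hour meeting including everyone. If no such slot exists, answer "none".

none

Chen ∩ Sofia: 10:45-12:45.
Chen ∩ Sofia ∩ Nikolai: ∅.
Chen ∩ Sofia ∩ Nikolai ∩ Jonas: ∅.
Chen ∩ Sofia ∩ Nikolai ∩ Jonas ∩ Esperanza: ∅.
There is no time when everyone is free.
No common window is at least 30 minutes long.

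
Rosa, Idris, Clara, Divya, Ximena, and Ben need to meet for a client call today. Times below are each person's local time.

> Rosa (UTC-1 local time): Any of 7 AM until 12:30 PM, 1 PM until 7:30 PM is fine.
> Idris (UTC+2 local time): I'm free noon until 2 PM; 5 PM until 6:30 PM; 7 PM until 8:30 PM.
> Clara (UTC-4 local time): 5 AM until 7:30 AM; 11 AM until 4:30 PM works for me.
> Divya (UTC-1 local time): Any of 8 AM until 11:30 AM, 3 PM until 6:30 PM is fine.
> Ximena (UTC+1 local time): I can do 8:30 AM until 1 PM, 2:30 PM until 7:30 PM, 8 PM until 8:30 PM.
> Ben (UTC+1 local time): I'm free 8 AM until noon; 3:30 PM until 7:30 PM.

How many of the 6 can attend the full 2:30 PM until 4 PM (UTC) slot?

3

Rosa in UTC: 08:00-13:30, 14:00-20:30 (add 1h to convert from UTC-1).
Idris in UTC: 10:00-12:00, 15:00-16:30, 17:00-18:30 (subtract 2h to convert from UTC+2).
Clara in UTC: 09:00-11:30, 15:00-20:30 (add 4h to convert from UTC-4).
Divya in UTC: 09:00-12:30, 16:00-19:30 (add 1h to convert from UTC-1).
Ximena in UTC: 07:30-12:00, 13:30-18:30, 19:00-19:30 (subtract 1h to convert from UTC+1).
Ben in UTC: 07:00-11:00, 14:30-18:30 (subtract 1h to convert from UTC+1).
Rosa, Ximena, and Ben can make the full 14:30-16:00 slot — that's 3.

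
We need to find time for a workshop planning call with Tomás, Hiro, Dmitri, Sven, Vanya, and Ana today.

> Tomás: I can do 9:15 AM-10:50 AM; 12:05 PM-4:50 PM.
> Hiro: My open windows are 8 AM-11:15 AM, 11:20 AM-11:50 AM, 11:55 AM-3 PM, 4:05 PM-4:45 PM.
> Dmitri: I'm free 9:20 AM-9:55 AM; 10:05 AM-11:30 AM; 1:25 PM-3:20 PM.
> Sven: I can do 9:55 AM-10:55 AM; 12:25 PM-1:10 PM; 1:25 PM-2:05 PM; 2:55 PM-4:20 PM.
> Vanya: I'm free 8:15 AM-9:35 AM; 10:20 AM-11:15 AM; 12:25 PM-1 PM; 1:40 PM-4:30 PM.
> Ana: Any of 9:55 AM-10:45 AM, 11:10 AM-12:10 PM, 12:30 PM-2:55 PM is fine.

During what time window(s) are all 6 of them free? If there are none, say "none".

10:20-10:45, 13:40-14:05

Tomás ∩ Hiro: 09:15-10:50, 12:05-15:00, 16:05-16:45.
Tomás ∩ Hiro ∩ Dmitri: 09:20-09:55, 10:05-10:50, 13:25-15:00.
Tomás ∩ Hiro ∩ Dmitri ∩ Sven: 10:05-10:50, 13:25-14:05, 14:55-15:00.
Tomás ∩ Hiro ∩ Dmitri ∩ Sven ∩ Vanya: 10:20-10:50, 13:40-14:05, 14:55-15:00.
Tomás ∩ Hiro ∩ Dmitri ∩ Sven ∩ Vanya ∩ Ana: 10:20-10:45, 13:40-14:05.
So the common availability across everyone is 10:20-10:45, 13:40-14:05.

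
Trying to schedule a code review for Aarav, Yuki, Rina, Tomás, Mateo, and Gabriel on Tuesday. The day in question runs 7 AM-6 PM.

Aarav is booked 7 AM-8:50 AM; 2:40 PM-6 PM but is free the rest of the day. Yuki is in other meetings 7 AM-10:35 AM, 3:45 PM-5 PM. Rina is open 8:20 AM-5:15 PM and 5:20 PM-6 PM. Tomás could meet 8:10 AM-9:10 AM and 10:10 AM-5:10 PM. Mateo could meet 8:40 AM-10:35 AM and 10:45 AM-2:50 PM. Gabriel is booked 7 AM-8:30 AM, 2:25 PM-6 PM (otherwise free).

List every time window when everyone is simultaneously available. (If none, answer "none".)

10:45-14:25

Aarav free: 08:50-14:40 (invert busy blocks within the working day).
Yuki free: 10:35-15:45, 17:00-18:00 (invert busy blocks within the working day).
Rina free: 08:20-17:15, 17:20-18:00.
Tomás free: 08:10-09:10, 10:10-17:10.
Mateo free: 08:40-10:35, 10:45-14:50.
Gabriel free: 08:30-14:25 (invert busy blocks within the working day).
Aarav ∩ Yuki: 10:35-14:40.
Aarav ∩ Yuki ∩ Rina: 10:35-14:40.
Aarav ∩ Yuki ∩ Rina ∩ Tomás: 10:35-14:40.
Aarav ∩ Yuki ∩ Rina ∩ Tomás ∩ Mateo: 10:45-14:40.
Aarav ∩ Yuki ∩ Rina ∩ Tomás ∩ Mateo ∩ Gabriel: 10:45-14:25.
Those are the intersection windows.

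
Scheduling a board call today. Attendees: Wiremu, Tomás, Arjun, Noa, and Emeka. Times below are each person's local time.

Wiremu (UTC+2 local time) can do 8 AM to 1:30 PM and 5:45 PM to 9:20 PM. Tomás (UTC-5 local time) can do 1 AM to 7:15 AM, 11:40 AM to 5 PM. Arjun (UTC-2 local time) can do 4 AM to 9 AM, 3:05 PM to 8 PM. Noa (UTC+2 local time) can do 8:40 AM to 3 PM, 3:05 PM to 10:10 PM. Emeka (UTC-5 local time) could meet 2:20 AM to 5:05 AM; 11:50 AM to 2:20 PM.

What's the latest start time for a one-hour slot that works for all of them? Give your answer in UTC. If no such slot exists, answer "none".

Wiremu in UTC: 06:00-11:30, 15:45-19:20 (subtract 2h to convert from UTC+2).
Tomás in UTC: 06:00-12:15, 16:40-22:00 (add 5h to convert from UTC-5).
Arjun in UTC: 06:00-11:00, 17:05-22:00 (add 2h to convert from UTC-2).
Noa in UTC: 06:40-13:00, 13:05-20:10 (subtract 2h to convert from UTC+2).
Emeka in UTC: 07:20-10:05, 16:50-19:20 (add 5h to convert from UTC-5).
Wiremu ∩ Tomás: 06:00-11:30, 16:40-19:20.
Wiremu ∩ Tomás ∩ Arjun: 06:00-11:00, 17:05-19:20.
Wiremu ∩ Tomás ∩ Arjun ∩ Noa: 06:40-11:00, 17:05-19:20.
Wiremu ∩ Tomás ∩ Arjun ∩ Noa ∩ Emeka: 07:20-10:05, 17:05-19:20.
The last common window of at least 60 minutes is 17:05-19:20; a 60-minute meeting can start as late as 18:20 and still end by 19:20.

18:20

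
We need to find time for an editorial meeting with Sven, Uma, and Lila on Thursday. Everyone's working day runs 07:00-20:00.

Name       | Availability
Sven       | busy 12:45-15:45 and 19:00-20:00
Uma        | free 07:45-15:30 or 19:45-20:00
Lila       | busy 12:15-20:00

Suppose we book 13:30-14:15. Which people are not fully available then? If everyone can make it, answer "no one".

Lila, Sven

Sven free: 07:00-12:45, 15:45-19:00 (invert busy blocks within the working day).
Uma free: 07:45-15:30, 19:45-20:00.
Lila free: 07:00-12:15 (invert busy blocks within the working day).
Sven: not fully free for 13:30-14:15. Uma: free for 13:30-14:15. Lila: not fully free for 13:30-14:15.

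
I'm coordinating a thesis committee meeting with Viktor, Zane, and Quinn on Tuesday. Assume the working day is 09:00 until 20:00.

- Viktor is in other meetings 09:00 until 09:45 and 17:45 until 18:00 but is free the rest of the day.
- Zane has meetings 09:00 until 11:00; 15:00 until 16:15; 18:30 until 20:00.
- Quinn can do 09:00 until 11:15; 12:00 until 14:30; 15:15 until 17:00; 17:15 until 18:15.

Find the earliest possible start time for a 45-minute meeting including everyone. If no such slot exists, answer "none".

12:00

Viktor free: 09:45-17:45, 18:00-20:00 (invert busy blocks within the working day).
Zane free: 11:00-15:00, 16:15-18:30 (invert busy blocks within the working day).
Quinn free: 09:00-11:15, 12:00-14:30, 15:15-17:00, 17:15-18:15.
Viktor ∩ Zane: 11:00-15:00, 16:15-17:45, 18:00-18:30.
Viktor ∩ Zane ∩ Quinn: 11:00-11:15, 12:00-14:30, 16:15-17:00, 17:15-17:45, 18:00-18:15.
The first common window of at least 45 minutes is 12:00-14:30, so the earliest start is 12:00.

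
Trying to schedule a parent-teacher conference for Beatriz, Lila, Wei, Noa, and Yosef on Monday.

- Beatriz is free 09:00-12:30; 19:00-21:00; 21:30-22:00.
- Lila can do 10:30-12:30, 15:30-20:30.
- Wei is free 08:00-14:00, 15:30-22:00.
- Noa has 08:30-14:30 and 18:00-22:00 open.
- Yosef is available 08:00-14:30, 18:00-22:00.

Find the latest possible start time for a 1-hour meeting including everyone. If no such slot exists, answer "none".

Beatriz ∩ Lila: 10:30-12:30, 19:00-20:30.
Beatriz ∩ Lila ∩ Wei: 10:30-12:30, 19:00-20:30.
Beatriz ∩ Lila ∩ Wei ∩ Noa: 10:30-12:30, 19:00-20:30.
Beatriz ∩ Lila ∩ Wei ∩ Noa ∩ Yosef: 10:30-12:30, 19:00-20:30.
The last common window of at least 60 minutes is 19:00-20:30; a 60-minute meeting can start as late as 19:30 and still end by 20:30.

19:30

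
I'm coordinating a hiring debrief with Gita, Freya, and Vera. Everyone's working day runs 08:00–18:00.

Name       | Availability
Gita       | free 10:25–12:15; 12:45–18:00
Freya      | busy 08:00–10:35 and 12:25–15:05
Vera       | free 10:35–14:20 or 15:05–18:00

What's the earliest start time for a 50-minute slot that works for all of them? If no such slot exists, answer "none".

Gita free: 10:25-12:15, 12:45-18:00.
Freya free: 10:35-12:25, 15:05-18:00 (invert busy blocks within the working day).
Vera free: 10:35-14:20, 15:05-18:00.
Gita ∩ Freya: 10:35-12:15, 15:05-18:00.
Gita ∩ Freya ∩ Vera: 10:35-12:15, 15:05-18:00.
Those are the intersection windows.
The first common window of at least 50 minutes is 10:35-12:15, so the earliest start is 10:35.

10:35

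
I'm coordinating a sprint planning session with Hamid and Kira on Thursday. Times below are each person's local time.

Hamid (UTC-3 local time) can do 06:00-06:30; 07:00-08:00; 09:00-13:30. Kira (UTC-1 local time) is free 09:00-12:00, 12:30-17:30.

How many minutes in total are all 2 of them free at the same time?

300

Hamid in UTC: 09:00-09:30, 10:00-11:00, 12:00-16:30 (add 3h to convert from UTC-3).
Kira in UTC: 10:00-13:00, 13:30-18:30 (add 1h to convert from UTC-1).
Hamid ∩ Kira: 10:00-11:00, 12:00-13:00, 13:30-16:30.
Summing the common windows: 60 + 60 + 180 = 300 minutes.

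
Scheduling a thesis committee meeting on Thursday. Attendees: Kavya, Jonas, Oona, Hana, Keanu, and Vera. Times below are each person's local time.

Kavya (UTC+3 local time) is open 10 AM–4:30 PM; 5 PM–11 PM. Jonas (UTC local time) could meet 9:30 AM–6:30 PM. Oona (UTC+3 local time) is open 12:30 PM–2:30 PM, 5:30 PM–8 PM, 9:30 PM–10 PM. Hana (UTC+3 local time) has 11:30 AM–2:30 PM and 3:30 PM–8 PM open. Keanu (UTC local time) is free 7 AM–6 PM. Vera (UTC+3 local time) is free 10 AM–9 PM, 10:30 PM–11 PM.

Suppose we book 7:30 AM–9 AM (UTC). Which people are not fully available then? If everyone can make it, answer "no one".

Hana, Jonas, Oona

Kavya in UTC: 07:00-13:30, 14:00-20:00 (subtract 3h to convert from UTC+3).
Jonas in UTC: 09:30-18:30.
Oona in UTC: 09:30-11:30, 14:30-17:00, 18:30-19:00 (subtract 3h to convert from UTC+3).
Hana in UTC: 08:30-11:30, 12:30-17:00 (subtract 3h to convert from UTC+3).
Keanu in UTC: 07:00-18:00.
Vera in UTC: 07:00-18:00, 19:30-20:00 (subtract 3h to convert from UTC+3).
Kavya: free for 07:30-09:00. Jonas: not fully free for 07:30-09:00. Oona: not fully free for 07:30-09:00. Hana: not fully free for 07:30-09:00. Keanu: free for 07:30-09:00. Vera: free for 07:30-09:00.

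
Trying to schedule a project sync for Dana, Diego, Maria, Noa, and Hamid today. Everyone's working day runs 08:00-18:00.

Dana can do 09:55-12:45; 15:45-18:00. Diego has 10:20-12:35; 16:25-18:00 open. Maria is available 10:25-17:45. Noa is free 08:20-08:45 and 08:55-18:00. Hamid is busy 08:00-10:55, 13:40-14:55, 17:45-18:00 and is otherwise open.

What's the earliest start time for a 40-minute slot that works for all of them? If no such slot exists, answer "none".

Dana free: 09:55-12:45, 15:45-18:00.
Diego free: 10:20-12:35, 16:25-18:00.
Maria free: 10:25-17:45.
Noa free: 08:20-08:45, 08:55-18:00.
Hamid free: 10:55-13:40, 14:55-17:45 (invert busy blocks within the working day).
Dana ∩ Diego: 10:20-12:35, 16:25-18:00.
Dana ∩ Diego ∩ Maria: 10:25-12:35, 16:25-17:45.
Dana ∩ Diego ∩ Maria ∩ Noa: 10:25-12:35, 16:25-17:45.
Dana ∩ Diego ∩ Maria ∩ Noa ∩ Hamid: 10:55-12:35, 16:25-17:45.
The first common window of at least 40 minutes is 10:55-12:35, so the earliest start is 10:55.

10:55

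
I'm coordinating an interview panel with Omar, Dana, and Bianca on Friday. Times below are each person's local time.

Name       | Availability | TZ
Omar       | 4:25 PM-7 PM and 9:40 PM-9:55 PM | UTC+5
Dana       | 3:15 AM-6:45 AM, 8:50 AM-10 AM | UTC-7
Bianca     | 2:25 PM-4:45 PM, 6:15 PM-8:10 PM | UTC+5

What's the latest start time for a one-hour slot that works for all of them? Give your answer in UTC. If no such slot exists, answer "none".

Omar in UTC: 11:25-14:00, 16:40-16:55 (subtract 5h to convert from UTC+5).
Dana in UTC: 10:15-13:45, 15:50-17:00 (add 7h to convert from UTC-7).
Bianca in UTC: 09:25-11:45, 13:15-15:10 (subtract 5h to convert from UTC+5).
Omar ∩ Dana: 11:25-13:45, 16:40-16:55.
Omar ∩ Dana ∩ Bianca: 11:25-11:45, 13:15-13:45.
Those are the intersection windows.
No common window is at least 60 minutes long.

none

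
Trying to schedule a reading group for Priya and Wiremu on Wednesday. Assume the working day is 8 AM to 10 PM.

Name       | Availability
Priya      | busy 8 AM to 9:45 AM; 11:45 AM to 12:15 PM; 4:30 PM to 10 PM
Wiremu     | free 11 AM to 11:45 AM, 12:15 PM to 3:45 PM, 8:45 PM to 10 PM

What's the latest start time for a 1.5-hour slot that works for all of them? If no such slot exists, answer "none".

14:15

Priya free: 09:45-11:45, 12:15-16:30 (invert busy blocks within the working day).
Wiremu free: 11:00-11:45, 12:15-15:45, 20:45-22:00.
Priya ∩ Wiremu: 11:00-11:45, 12:15-15:45.
The last common window of at least 90 minutes is 12:15-15:45; a 90-minute meeting can start as late as 14:15 and still end by 15:45.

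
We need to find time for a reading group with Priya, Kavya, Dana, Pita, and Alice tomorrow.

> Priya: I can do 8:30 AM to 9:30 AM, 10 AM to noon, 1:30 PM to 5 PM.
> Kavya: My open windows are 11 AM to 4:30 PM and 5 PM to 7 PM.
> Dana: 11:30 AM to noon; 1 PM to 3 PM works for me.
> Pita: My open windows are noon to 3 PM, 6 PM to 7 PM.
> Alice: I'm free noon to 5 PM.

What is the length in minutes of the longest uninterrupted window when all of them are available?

90

Priya ∩ Kavya: 11:00-12:00, 13:30-16:30.
Priya ∩ Kavya ∩ Dana: 11:30-12:00, 13:30-15:00.
Priya ∩ Kavya ∩ Dana ∩ Pita: 13:30-15:00.
Priya ∩ Kavya ∩ Dana ∩ Pita ∩ Alice: 13:30-15:00.
Those are the intersection windows.
The longest is 13:30-15:00 at 90 minutes.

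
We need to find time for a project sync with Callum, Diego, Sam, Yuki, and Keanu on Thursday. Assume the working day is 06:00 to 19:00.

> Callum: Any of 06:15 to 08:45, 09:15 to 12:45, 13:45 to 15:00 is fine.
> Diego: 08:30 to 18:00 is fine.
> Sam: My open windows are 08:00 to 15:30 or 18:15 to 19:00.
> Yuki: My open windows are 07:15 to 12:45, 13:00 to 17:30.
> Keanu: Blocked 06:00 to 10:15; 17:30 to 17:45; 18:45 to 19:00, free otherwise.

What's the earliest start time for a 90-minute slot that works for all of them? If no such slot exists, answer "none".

10:15

Callum free: 06:15-08:45, 09:15-12:45, 13:45-15:00.
Diego free: 08:30-18:00.
Sam free: 08:00-15:30, 18:15-19:00.
Yuki free: 07:15-12:45, 13:00-17:30.
Keanu free: 10:15-17:30, 17:45-18:45 (invert busy blocks within the working day).
Callum ∩ Diego: 08:30-08:45, 09:15-12:45, 13:45-15:00.
Callum ∩ Diego ∩ Sam: 08:30-08:45, 09:15-12:45, 13:45-15:00.
Callum ∩ Diego ∩ Sam ∩ Yuki: 08:30-08:45, 09:15-12:45, 13:45-15:00.
Callum ∩ Diego ∩ Sam ∩ Yuki ∩ Keanu: 10:15-12:45, 13:45-15:00.
The first common window of at least 90 minutes is 10:15-12:45, so the earliest start is 10:15.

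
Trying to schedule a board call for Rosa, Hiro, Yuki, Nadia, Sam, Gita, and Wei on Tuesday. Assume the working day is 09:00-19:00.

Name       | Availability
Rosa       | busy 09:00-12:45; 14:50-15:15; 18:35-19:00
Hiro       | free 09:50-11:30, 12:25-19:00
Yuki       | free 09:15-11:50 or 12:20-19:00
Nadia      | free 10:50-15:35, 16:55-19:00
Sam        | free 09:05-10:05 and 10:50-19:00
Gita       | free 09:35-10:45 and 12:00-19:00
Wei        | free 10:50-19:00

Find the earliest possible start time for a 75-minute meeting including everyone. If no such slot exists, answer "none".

12:45

Rosa free: 12:45-14:50, 15:15-18:35 (invert busy blocks within the working day).
Hiro free: 09:50-11:30, 12:25-19:00.
Yuki free: 09:15-11:50, 12:20-19:00.
Nadia free: 10:50-15:35, 16:55-19:00.
Sam free: 09:05-10:05, 10:50-19:00.
Gita free: 09:35-10:45, 12:00-19:00.
Wei free: 10:50-19:00.
Rosa ∩ Hiro: 12:45-14:50, 15:15-18:35.
Rosa ∩ Hiro ∩ Yuki: 12:45-14:50, 15:15-18:35.
Rosa ∩ Hiro ∩ Yuki ∩ Nadia: 12:45-14:50, 15:15-15:35, 16:55-18:35.
Rosa ∩ Hiro ∩ Yuki ∩ Nadia ∩ Sam: 12:45-14:50, 15:15-15:35, 16:55-18:35.
Rosa ∩ Hiro ∩ Yuki ∩ Nadia ∩ Sam ∩ Gita: 12:45-14:50, 15:15-15:35, 16:55-18:35.
Rosa ∩ Hiro ∩ Yuki ∩ Nadia ∩ Sam ∩ Gita ∩ Wei: 12:45-14:50, 15:15-15:35, 16:55-18:35.
So the common availability across everyone is 12:45-14:50, 15:15-15:35, 16:55-18:35.
The first common window of at least 75 minutes is 12:45-14:50, so the earliest start is 12:45.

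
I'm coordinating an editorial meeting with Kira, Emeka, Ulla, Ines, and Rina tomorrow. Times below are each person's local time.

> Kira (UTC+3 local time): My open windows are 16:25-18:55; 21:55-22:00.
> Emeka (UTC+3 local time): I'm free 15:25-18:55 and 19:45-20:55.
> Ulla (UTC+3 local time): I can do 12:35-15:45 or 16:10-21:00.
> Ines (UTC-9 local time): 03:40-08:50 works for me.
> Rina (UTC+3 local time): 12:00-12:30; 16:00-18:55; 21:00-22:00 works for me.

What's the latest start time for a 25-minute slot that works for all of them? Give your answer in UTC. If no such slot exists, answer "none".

Kira in UTC: 13:25-15:55, 18:55-19:00 (subtract 3h to convert from UTC+3).
Emeka in UTC: 12:25-15:55, 16:45-17:55 (subtract 3h to convert from UTC+3).
Ulla in UTC: 09:35-12:45, 13:10-18:00 (subtract 3h to convert from UTC+3).
Ines in UTC: 12:40-17:50 (add 9h to convert from UTC-9).
Rina in UTC: 09:00-09:30, 13:00-15:55, 18:00-19:00 (subtract 3h to convert from UTC+3).
Kira ∩ Emeka: 13:25-15:55.
Kira ∩ Emeka ∩ Ulla: 13:25-15:55.
Kira ∩ Emeka ∩ Ulla ∩ Ines: 13:25-15:55.
Kira ∩ Emeka ∩ Ulla ∩ Ines ∩ Rina: 13:25-15:55.
The last common window of at least 25 minutes is 13:25-15:55; a 25-minute meeting can start as late as 15:30 and still end by 15:55.

15:30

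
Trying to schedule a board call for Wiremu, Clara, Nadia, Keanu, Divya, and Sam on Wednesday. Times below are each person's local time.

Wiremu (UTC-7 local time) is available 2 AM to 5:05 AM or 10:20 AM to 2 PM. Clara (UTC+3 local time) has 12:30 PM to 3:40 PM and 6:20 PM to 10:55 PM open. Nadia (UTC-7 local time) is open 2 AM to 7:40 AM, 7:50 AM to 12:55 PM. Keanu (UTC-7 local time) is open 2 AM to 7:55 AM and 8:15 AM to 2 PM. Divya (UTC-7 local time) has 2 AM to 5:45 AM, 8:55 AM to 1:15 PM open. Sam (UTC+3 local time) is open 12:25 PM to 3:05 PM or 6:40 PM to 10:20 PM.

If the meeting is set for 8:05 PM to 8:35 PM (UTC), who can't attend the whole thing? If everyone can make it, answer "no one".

Clara, Divya, Nadia, Sam

Wiremu in UTC: 09:00-12:05, 17:20-21:00 (add 7h to convert from UTC-7).
Clara in UTC: 09:30-12:40, 15:20-19:55 (subtract 3h to convert from UTC+3).
Nadia in UTC: 09:00-14:40, 14:50-19:55 (add 7h to convert from UTC-7).
Keanu in UTC: 09:00-14:55, 15:15-21:00 (add 7h to convert from UTC-7).
Divya in UTC: 09:00-12:45, 15:55-20:15 (add 7h to convert from UTC-7).
Sam in UTC: 09:25-12:05, 15:40-19:20 (subtract 3h to convert from UTC+3).
Wiremu: free for 20:05-20:35. Clara: not fully free for 20:05-20:35. Nadia: not fully free for 20:05-20:35. Keanu: free for 20:05-20:35. Divya: not fully free for 20:05-20:35. Sam: not fully free for 20:05-20:35.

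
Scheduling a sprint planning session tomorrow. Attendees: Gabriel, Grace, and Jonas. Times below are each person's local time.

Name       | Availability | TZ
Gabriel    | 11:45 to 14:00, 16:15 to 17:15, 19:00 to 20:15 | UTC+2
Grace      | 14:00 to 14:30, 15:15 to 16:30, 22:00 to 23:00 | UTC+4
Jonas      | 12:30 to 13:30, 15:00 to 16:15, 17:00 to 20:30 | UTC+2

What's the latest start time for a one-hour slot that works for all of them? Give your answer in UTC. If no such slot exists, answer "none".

Gabriel in UTC: 09:45-12:00, 14:15-15:15, 17:00-18:15 (subtract 2h to convert from UTC+2).
Grace in UTC: 10:00-10:30, 11:15-12:30, 18:00-19:00 (subtract 4h to convert from UTC+4).
Jonas in UTC: 10:30-11:30, 13:00-14:15, 15:00-18:30 (subtract 2h to convert from UTC+2).
Gabriel ∩ Grace: 10:00-10:30, 11:15-12:00, 18:00-18:15.
Gabriel ∩ Grace ∩ Jonas: 11:15-11:30, 18:00-18:15.
No common window is at least 60 minutes long.

none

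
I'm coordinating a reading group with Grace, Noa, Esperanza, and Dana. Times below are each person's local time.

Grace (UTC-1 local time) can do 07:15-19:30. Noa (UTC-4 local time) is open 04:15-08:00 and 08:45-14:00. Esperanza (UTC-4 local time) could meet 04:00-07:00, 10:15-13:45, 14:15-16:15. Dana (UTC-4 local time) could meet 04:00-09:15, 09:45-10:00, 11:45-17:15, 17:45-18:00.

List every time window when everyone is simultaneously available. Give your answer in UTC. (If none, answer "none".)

08:15-11:00, 15:45-17:45

Grace in UTC: 08:15-20:30 (add 1h to convert from UTC-1).
Noa in UTC: 08:15-12:00, 12:45-18:00 (add 4h to convert from UTC-4).
Esperanza in UTC: 08:00-11:00, 14:15-17:45, 18:15-20:15 (add 4h to convert from UTC-4).
Dana in UTC: 08:00-13:15, 13:45-14:00, 15:45-21:15, 21:45-22:00 (add 4h to convert from UTC-4).
Grace ∩ Noa: 08:15-12:00, 12:45-18:00.
Grace ∩ Noa ∩ Esperanza: 08:15-11:00, 14:15-17:45.
Grace ∩ Noa ∩ Esperanza ∩ Dana: 08:15-11:00, 15:45-17:45.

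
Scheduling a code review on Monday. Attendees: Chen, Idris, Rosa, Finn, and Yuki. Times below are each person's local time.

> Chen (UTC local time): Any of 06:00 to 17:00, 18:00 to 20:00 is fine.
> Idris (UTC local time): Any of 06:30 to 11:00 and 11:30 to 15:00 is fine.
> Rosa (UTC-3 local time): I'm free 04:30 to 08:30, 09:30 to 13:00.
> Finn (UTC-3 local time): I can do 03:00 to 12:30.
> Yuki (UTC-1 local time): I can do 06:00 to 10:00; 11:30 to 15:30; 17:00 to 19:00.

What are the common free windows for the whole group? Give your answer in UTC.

07:30-11:00, 12:30-15:00

Chen in UTC: 06:00-17:00, 18:00-20:00.
Idris in UTC: 06:30-11:00, 11:30-15:00.
Rosa in UTC: 07:30-11:30, 12:30-16:00 (add 3h to convert from UTC-3).
Finn in UTC: 06:00-15:30 (add 3h to convert from UTC-3).
Yuki in UTC: 07:00-11:00, 12:30-16:30, 18:00-20:00 (add 1h to convert from UTC-1).
Chen ∩ Idris: 06:30-11:00, 11:30-15:00.
Chen ∩ Idris ∩ Rosa: 07:30-11:00, 12:30-15:00.
Chen ∩ Idris ∩ Rosa ∩ Finn: 07:30-11:00, 12:30-15:00.
Chen ∩ Idris ∩ Rosa ∩ Finn ∩ Yuki: 07:30-11:00, 12:30-15:00.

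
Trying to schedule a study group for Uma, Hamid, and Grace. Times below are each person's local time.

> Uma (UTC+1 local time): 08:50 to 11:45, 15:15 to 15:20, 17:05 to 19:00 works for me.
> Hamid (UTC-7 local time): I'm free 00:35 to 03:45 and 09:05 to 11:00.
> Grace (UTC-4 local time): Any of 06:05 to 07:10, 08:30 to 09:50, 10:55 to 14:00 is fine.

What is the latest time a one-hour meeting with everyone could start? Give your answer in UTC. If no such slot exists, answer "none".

Uma in UTC: 07:50-10:45, 14:15-14:20, 16:05-18:00 (subtract 1h to convert from UTC+1).
Hamid in UTC: 07:35-10:45, 16:05-18:00 (add 7h to convert from UTC-7).
Grace in UTC: 10:05-11:10, 12:30-13:50, 14:55-18:00 (add 4h to convert from UTC-4).
Uma ∩ Hamid: 07:50-10:45, 16:05-18:00.
Uma ∩ Hamid ∩ Grace: 10:05-10:45, 16:05-18:00.
So the common availability across everyone is 10:05-10:45, 16:05-18:00.
The last common window of at least 60 minutes is 16:05-18:00; a 60-minute meeting can start as late as 17:00 and still end by 18:00.

17:00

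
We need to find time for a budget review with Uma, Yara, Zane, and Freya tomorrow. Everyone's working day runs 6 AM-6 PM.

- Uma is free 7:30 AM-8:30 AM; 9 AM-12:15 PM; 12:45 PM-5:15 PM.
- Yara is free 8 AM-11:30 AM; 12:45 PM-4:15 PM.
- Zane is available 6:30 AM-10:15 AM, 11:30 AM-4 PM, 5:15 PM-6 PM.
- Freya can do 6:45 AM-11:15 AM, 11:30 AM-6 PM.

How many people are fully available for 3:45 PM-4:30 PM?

Uma and Freya can make the full 15:45-16:30 slot — that's 2.

2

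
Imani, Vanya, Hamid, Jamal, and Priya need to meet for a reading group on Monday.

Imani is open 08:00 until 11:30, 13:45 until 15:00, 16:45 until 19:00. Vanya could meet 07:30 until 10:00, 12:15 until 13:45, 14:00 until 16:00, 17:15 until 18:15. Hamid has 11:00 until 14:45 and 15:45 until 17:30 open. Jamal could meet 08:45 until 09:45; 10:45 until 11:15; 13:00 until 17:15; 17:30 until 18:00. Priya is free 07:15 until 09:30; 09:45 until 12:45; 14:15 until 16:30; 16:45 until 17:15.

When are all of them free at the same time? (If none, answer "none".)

14:15-14:45

Imani ∩ Vanya: 08:00-10:00, 14:00-15:00, 17:15-18:15.
Imani ∩ Vanya ∩ Hamid: 14:00-14:45, 17:15-17:30.
Imani ∩ Vanya ∩ Hamid ∩ Jamal: 14:00-14:45.
Imani ∩ Vanya ∩ Hamid ∩ Jamal ∩ Priya: 14:15-14:45.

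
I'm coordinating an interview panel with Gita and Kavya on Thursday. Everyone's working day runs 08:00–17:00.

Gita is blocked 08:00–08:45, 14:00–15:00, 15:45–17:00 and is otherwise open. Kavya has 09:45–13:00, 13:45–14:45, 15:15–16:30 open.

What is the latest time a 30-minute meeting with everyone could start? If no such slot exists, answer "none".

15:15

Gita free: 08:45-14:00, 15:00-15:45 (invert busy blocks within the working day).
Kavya free: 09:45-13:00, 13:45-14:45, 15:15-16:30.
Gita ∩ Kavya: 09:45-13:00, 13:45-14:00, 15:15-15:45.
The last common window of at least 30 minutes is 15:15-15:45; a 30-minute meeting can start as late as 15:15 and still end by 15:45.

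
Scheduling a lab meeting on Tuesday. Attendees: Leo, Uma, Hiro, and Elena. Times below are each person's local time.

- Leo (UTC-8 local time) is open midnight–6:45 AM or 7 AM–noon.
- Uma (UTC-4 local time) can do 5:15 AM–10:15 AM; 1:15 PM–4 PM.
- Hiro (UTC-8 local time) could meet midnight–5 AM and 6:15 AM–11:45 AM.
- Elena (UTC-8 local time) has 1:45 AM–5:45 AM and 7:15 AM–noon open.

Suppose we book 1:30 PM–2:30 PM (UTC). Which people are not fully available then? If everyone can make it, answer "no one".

Leo in UTC: 08:00-14:45, 15:00-20:00 (add 8h to convert from UTC-8).
Uma in UTC: 09:15-14:15, 17:15-20:00 (add 4h to convert from UTC-4).
Hiro in UTC: 08:00-13:00, 14:15-19:45 (add 8h to convert from UTC-8).
Elena in UTC: 09:45-13:45, 15:15-20:00 (add 8h to convert from UTC-8).
Leo: free for 13:30-14:30. Uma: not fully free for 13:30-14:30. Hiro: not fully free for 13:30-14:30. Elena: not fully free for 13:30-14:30.

Elena, Hiro, Uma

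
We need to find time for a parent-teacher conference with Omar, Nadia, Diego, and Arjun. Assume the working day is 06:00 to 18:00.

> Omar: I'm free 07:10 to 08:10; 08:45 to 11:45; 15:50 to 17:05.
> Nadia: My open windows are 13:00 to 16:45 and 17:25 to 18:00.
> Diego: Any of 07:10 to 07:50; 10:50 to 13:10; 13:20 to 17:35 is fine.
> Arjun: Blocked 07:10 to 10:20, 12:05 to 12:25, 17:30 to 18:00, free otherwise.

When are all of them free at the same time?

15:50-16:45

Omar free: 07:10-08:10, 08:45-11:45, 15:50-17:05.
Nadia free: 13:00-16:45, 17:25-18:00.
Diego free: 07:10-07:50, 10:50-13:10, 13:20-17:35.
Arjun free: 06:00-07:10, 10:20-12:05, 12:25-17:30 (invert busy blocks within the working day).
Omar ∩ Nadia: 15:50-16:45.
Omar ∩ Nadia ∩ Diego: 15:50-16:45.
Omar ∩ Nadia ∩ Diego ∩ Arjun: 15:50-16:45.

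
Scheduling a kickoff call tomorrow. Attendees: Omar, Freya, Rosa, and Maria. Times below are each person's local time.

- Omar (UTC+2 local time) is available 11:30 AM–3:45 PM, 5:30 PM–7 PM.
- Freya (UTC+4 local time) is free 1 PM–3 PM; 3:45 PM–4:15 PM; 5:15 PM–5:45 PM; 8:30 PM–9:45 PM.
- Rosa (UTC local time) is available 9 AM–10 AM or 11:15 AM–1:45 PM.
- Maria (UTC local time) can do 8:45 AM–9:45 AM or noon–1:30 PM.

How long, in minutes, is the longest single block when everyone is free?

15

Omar in UTC: 09:30-13:45, 15:30-17:00 (subtract 2h to convert from UTC+2).
Freya in UTC: 09:00-11:00, 11:45-12:15, 13:15-13:45, 16:30-17:45 (subtract 4h to convert from UTC+4).
Rosa in UTC: 09:00-10:00, 11:15-13:45.
Maria in UTC: 08:45-09:45, 12:00-13:30.
Omar ∩ Freya: 09:30-11:00, 11:45-12:15, 13:15-13:45, 16:30-17:00.
Omar ∩ Freya ∩ Rosa: 09:30-10:00, 11:45-12:15, 13:15-13:45.
Omar ∩ Freya ∩ Rosa ∩ Maria: 09:30-09:45, 12:00-12:15, 13:15-13:30.
The longest is 09:30-09:45 at 15 minutes.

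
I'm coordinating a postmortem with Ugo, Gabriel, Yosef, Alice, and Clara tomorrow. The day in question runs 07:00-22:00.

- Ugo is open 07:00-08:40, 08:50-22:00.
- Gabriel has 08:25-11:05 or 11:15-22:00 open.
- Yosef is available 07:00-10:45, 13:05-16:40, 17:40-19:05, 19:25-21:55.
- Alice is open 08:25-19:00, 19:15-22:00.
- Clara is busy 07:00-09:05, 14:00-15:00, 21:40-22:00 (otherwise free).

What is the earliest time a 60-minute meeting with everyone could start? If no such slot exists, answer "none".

09:05

Ugo free: 07:00-08:40, 08:50-22:00.
Gabriel free: 08:25-11:05, 11:15-22:00.
Yosef free: 07:00-10:45, 13:05-16:40, 17:40-19:05, 19:25-21:55.
Alice free: 08:25-19:00, 19:15-22:00.
Clara free: 09:05-14:00, 15:00-21:40 (invert busy blocks within the working day).
Ugo ∩ Gabriel: 08:25-08:40, 08:50-11:05, 11:15-22:00.
Ugo ∩ Gabriel ∩ Yosef: 08:25-08:40, 08:50-10:45, 13:05-16:40, 17:40-19:05, 19:25-21:55.
Ugo ∩ Gabriel ∩ Yosef ∩ Alice: 08:25-08:40, 08:50-10:45, 13:05-16:40, 17:40-19:00, 19:25-21:55.
Ugo ∩ Gabriel ∩ Yosef ∩ Alice ∩ Clara: 09:05-10:45, 13:05-14:00, 15:00-16:40, 17:40-19:00, 19:25-21:40.
The first common window of at least 60 minutes is 09:05-10:45, so the earliest start is 09:05.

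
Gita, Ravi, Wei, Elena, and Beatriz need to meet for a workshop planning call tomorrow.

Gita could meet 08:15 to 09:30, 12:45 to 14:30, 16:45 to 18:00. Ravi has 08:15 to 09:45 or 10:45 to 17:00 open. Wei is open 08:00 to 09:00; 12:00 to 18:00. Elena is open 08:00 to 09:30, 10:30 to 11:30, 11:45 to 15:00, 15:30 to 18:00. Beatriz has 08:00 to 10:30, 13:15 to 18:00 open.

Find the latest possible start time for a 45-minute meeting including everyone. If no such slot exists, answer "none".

Gita ∩ Ravi: 08:15-09:30, 12:45-14:30, 16:45-17:00.
Gita ∩ Ravi ∩ Wei: 08:15-09:00, 12:45-14:30, 16:45-17:00.
Gita ∩ Ravi ∩ Wei ∩ Elena: 08:15-09:00, 12:45-14:30, 16:45-17:00.
Gita ∩ Ravi ∩ Wei ∩ Elena ∩ Beatriz: 08:15-09:00, 13:15-14:30, 16:45-17:00.
So the common availability across everyone is 08:15-09:00, 13:15-14:30, 16:45-17:00.
The last common window of at least 45 minutes is 13:15-14:30; a 45-minute meeting can start as late as 13:45 and still end by 14:30.

13:45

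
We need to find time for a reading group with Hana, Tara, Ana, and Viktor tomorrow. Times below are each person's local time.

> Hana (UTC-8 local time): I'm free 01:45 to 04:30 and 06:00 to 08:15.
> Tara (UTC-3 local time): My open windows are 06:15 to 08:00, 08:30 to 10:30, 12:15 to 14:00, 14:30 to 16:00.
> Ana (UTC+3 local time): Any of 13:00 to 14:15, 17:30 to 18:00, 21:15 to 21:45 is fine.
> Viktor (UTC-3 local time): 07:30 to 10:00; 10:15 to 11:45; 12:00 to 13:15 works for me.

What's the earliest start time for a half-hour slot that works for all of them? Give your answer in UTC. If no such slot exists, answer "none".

10:30

Hana in UTC: 09:45-12:30, 14:00-16:15 (add 8h to convert from UTC-8).
Tara in UTC: 09:15-11:00, 11:30-13:30, 15:15-17:00, 17:30-19:00 (add 3h to convert from UTC-3).
Ana in UTC: 10:00-11:15, 14:30-15:00, 18:15-18:45 (subtract 3h to convert from UTC+3).
Viktor in UTC: 10:30-13:00, 13:15-14:45, 15:00-16:15 (add 3h to convert from UTC-3).
Hana ∩ Tara: 09:45-11:00, 11:30-12:30, 15:15-16:15.
Hana ∩ Tara ∩ Ana: 10:00-11:00.
Hana ∩ Tara ∩ Ana ∩ Viktor: 10:30-11:00.
So the common availability across everyone is 10:30-11:00.
The first common window of at least 30 minutes is 10:30-11:00, so the earliest start is 10:30.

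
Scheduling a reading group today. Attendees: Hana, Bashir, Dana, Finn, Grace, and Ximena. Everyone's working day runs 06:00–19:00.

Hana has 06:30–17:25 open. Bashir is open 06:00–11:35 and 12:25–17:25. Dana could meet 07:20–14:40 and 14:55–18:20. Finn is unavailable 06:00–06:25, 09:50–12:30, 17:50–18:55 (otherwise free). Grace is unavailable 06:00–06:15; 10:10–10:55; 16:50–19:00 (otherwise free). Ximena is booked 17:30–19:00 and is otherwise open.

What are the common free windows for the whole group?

Hana free: 06:30-17:25.
Bashir free: 06:00-11:35, 12:25-17:25.
Dana free: 07:20-14:40, 14:55-18:20.
Finn free: 06:25-09:50, 12:30-17:50, 18:55-19:00 (invert busy blocks within the working day).
Grace free: 06:15-10:10, 10:55-16:50 (invert busy blocks within the working day).
Ximena free: 06:00-17:30 (invert busy blocks within the working day).
Hana ∩ Bashir: 06:30-11:35, 12:25-17:25.
Hana ∩ Bashir ∩ Dana: 07:20-11:35, 12:25-14:40, 14:55-17:25.
Hana ∩ Bashir ∩ Dana ∩ Finn: 07:20-09:50, 12:30-14:40, 14:55-17:25.
Hana ∩ Bashir ∩ Dana ∩ Finn ∩ Grace: 07:20-09:50, 12:30-14:40, 14:55-16:50.
Hana ∩ Bashir ∩ Dana ∩ Finn ∩ Grace ∩ Ximena: 07:20-09:50, 12:30-14:40, 14:55-16:50.
So the common availability across everyone is 07:20-09:50, 12:30-14:40, 14:55-16:50.

07:20-09:50, 12:30-14:40, 14:55-16:50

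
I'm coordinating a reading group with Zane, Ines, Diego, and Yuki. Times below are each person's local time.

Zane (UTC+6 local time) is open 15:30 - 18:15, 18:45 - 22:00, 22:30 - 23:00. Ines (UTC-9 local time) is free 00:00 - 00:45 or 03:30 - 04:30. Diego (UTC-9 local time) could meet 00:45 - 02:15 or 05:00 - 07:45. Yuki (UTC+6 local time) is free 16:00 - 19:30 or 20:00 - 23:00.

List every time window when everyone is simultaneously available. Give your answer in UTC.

none

Zane in UTC: 09:30-12:15, 12:45-16:00, 16:30-17:00 (subtract 6h to convert from UTC+6).
Ines in UTC: 09:00-09:45, 12:30-13:30 (add 9h to convert from UTC-9).
Diego in UTC: 09:45-11:15, 14:00-16:45 (add 9h to convert from UTC-9).
Yuki in UTC: 10:00-13:30, 14:00-17:00 (subtract 6h to convert from UTC+6).
Zane ∩ Ines: 09:30-09:45, 12:45-13:30.
Zane ∩ Ines ∩ Diego: ∅.
Zane ∩ Ines ∩ Diego ∩ Yuki: ∅.
There is no time when everyone is free.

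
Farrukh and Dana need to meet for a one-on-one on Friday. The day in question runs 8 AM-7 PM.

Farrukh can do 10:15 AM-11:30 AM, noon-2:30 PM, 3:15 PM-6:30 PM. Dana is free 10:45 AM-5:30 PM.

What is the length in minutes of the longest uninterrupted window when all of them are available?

150

Farrukh ∩ Dana: 10:45-11:30, 12:00-14:30, 15:15-17:30.
The longest is 12:00-14:30 at 150 minutes.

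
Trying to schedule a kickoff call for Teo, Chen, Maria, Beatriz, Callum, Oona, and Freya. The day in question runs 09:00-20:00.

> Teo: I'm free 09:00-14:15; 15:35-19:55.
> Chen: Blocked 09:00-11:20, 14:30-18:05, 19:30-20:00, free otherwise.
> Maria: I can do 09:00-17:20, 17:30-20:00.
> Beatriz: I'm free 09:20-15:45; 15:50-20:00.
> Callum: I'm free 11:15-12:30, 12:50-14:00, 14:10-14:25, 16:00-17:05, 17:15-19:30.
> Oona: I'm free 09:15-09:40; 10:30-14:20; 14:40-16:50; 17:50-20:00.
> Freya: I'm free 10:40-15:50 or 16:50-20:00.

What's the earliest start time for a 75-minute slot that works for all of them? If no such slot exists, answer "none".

Teo free: 09:00-14:15, 15:35-19:55.
Chen free: 11:20-14:30, 18:05-19:30 (invert busy blocks within the working day).
Maria free: 09:00-17:20, 17:30-20:00.
Beatriz free: 09:20-15:45, 15:50-20:00.
Callum free: 11:15-12:30, 12:50-14:00, 14:10-14:25, 16:00-17:05, 17:15-19:30.
Oona free: 09:15-09:40, 10:30-14:20, 14:40-16:50, 17:50-20:00.
Freya free: 10:40-15:50, 16:50-20:00.
Teo ∩ Chen: 11:20-14:15, 18:05-19:30.
Teo ∩ Chen ∩ Maria: 11:20-14:15, 18:05-19:30.
Teo ∩ Chen ∩ Maria ∩ Beatriz: 11:20-14:15, 18:05-19:30.
Teo ∩ Chen ∩ Maria ∩ Beatriz ∩ Callum: 11:20-12:30, 12:50-14:00, 14:10-14:15, 18:05-19:30.
Teo ∩ Chen ∩ Maria ∩ Beatriz ∩ Callum ∩ Oona: 11:20-12:30, 12:50-14:00, 14:10-14:15, 18:05-19:30.
Teo ∩ Chen ∩ Maria ∩ Beatriz ∩ Callum ∩ Oona ∩ Freya: 11:20-12:30, 12:50-14:00, 14:10-14:15, 18:05-19:30.
The first common window of at least 75 minutes is 18:05-19:30, so the earliest start is 18:05.

18:05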